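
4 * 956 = 3824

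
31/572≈0.0542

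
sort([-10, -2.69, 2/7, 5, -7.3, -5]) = [-10, -7.3, -5, -2.69, 2/7, 5]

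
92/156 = 23/39 ≈ 0.590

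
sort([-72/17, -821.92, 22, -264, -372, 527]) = [-821.92, -372, -264, -72/17, 22, 527]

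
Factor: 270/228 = 2^(-1)*3^2*5^1*19^(-1) = 45/38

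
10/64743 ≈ 0.000154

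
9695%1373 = 84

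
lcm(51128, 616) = 51128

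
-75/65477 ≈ -0.00115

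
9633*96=924768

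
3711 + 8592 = 12303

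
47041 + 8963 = 56004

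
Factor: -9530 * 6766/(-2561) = 2^2 * 5^1 * 13^(-1) * 17^1 * 197^(-1) * 199^1 * 953^1 = 64479980/2561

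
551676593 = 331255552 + 220421041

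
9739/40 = 243+19/40 ≈ 243.48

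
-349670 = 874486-1224156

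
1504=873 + 631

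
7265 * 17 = 123505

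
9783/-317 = -30 - 273/317 ≈ -30.86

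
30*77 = 2310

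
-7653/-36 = 2551/12≈212.58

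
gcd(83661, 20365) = 1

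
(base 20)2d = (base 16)35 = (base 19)2f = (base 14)3b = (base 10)53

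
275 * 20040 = 5511000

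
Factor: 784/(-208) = -1 * 7^2 * 13^(-1) = -49/13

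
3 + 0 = 3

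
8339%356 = 151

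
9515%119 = 114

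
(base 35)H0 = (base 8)1123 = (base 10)595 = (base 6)2431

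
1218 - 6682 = -5464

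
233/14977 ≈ 0.0156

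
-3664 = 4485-8149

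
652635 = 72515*9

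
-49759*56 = -2786504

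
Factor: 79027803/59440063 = 3^2 * 251^(-1) * 236813^(-1) * 8780867^1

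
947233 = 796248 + 150985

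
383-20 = 363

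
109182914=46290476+62892438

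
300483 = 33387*9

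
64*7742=495488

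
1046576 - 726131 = 320445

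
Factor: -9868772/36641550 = -1*2^1*3^ (-1)*5^ (-2)*11^ (-1)*17^2*53^ (-1)*419^ (-1)*8537^1 = -4934386/18320775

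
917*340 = 311780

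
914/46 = 19 + 20/23 ≈ 19.87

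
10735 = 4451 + 6284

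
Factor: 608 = 2^5*19^1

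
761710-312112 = 449598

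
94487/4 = 23621 + 3/4 = 23621.75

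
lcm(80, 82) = 3280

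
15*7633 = 114495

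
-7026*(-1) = 7026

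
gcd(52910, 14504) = 74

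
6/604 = 3/302 ≈ 0.00993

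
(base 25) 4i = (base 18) 6a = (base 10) 118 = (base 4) 1312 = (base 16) 76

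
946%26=10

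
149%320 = 149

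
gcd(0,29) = 29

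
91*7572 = 689052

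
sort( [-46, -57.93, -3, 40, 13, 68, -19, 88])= [-57.93, -46, -19, -3, 13, 40, 68, 88]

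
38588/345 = 111 + 293/345 ≈ 111.85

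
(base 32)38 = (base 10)104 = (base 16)68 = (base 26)40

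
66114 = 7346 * 9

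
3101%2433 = 668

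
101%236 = 101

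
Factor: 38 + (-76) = -1*2^1*19^1 = -38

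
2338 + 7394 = 9732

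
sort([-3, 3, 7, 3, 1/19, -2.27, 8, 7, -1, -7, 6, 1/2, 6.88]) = [-7, -3, -2.27, -1, 1/19, 1/2, 3, 3, 6, 6.88, 7, 7, 8]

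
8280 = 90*92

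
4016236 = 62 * 64778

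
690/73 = 9+33/73≈9.45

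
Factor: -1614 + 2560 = 2^1 * 11^1 * 43^1 = 946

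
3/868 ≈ 0.00346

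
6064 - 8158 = -2094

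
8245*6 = 49470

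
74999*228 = 17099772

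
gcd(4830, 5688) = 6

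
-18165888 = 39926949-58092837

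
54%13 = 2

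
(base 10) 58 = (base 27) 24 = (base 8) 72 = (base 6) 134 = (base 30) 1s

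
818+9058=9876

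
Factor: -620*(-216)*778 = 2^6*3^3*5^1*31^1*389^1 = 104189760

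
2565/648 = 3 + 23/24 ≈ 3.96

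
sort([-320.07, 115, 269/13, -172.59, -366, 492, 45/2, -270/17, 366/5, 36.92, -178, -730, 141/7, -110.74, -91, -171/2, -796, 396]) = [-796, -730, -366, -320.07, -178, -172.59, -110.74, -91, -171/2, -270/17, 141/7, 269/13, 45/2, 36.92, 366/5, 115, 396, 492]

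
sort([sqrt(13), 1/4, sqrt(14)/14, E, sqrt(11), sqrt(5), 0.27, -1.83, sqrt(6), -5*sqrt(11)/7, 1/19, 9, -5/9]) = [-5*sqrt(11)/7, -1.83, -5/9, 1/19, 1/4, sqrt(14)/14, 0.27, sqrt(5), sqrt(6), E, sqrt(11), sqrt(13), 9]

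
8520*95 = 809400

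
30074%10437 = 9200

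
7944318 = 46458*171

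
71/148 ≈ 0.480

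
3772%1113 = 433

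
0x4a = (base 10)74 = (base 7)134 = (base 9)82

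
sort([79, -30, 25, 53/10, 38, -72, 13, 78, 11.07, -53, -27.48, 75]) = [-72, -53, -30, -27.48, 53/10, 11.07, 13, 25, 38, 75, 78, 79]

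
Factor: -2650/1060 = -1*2^(-1)*5^1 = -5/2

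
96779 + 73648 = 170427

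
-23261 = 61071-84332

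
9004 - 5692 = 3312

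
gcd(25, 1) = 1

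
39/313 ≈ 0.125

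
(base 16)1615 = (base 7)22324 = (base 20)e2d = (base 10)5653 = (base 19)fca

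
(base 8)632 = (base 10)410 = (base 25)ga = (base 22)ie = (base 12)2a2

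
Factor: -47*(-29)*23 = 23^1*29^1*47^1 = 31349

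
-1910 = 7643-9553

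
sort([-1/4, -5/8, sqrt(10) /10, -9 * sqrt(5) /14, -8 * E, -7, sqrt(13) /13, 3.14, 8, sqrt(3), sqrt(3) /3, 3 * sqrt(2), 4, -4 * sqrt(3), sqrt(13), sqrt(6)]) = [-8 * E, -7, -4 * sqrt(3), -9 * sqrt(5) /14, -5/8, -1/4, sqrt(13) /13, sqrt(10) /10, sqrt(3) /3, sqrt(3), sqrt(6), 3.14, sqrt(13), 4, 3 * sqrt(2), 8]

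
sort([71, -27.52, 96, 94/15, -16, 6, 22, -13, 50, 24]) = [-27.52, -16, -13, 6, 94/15, 22, 24, 50, 71, 96]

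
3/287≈0.0105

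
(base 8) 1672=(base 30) 11o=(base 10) 954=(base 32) tq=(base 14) 4c2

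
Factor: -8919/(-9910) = 2^(-1)*3^2*5^(-1) = 9/10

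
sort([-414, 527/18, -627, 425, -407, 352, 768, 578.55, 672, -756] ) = [-756, -627, -414, -407, 527/18, 352, 425, 578.55, 672, 768] 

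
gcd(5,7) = 1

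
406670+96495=503165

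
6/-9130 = -3/4565 ≈ -0.000657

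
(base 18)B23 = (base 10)3603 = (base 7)13335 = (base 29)487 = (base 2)111000010011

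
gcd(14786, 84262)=2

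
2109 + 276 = 2385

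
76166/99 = 769 + 35/99 ≈ 769.35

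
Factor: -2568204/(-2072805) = 2^2*3^1*5^(-1)*7^(-1)*19^(-1)*1039^(-1)*71339^1 = 856068/690935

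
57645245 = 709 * 81305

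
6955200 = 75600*92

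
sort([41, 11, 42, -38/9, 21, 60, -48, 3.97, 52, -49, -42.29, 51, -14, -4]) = [-49, -48, -42.29, -14, -38/9, -4, 3.97, 11, 21, 41, 42, 51, 52, 60]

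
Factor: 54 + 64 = 2^1 * 59^1 = 118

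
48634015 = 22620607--26013408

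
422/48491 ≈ 0.00870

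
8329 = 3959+4370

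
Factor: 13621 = 53^1 * 257^1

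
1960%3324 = 1960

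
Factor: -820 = -1 * 2^2 * 5^1 * 41^1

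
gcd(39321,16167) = 51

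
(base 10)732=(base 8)1334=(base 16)2dc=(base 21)1di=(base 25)147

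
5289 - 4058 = 1231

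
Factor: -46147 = -1 * 46147^1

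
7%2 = 1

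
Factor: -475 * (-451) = 5^2 * 11^1 * 19^1 * 41^1 = 214225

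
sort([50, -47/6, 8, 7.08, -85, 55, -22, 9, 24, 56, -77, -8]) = [-85, -77, -22, -8, -47/6, 7.08, 8, 9, 24, 50, 55, 56]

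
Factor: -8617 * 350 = -1 * 2^1 * 5^2 * 7^2 * 1231^1 = -3015950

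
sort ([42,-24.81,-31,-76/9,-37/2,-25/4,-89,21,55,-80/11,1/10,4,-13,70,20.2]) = [-89,-31,-24.81,-37/2,-13,-76/9,-80/11,-25/4,1/10,4,20.2,21,42,55,70]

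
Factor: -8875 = -1*5^3*71^1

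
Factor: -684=-1*2^2*3^2*19^1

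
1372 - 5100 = -3728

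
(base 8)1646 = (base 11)77a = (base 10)934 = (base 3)1021121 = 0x3a6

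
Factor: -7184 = -1 * 2^4 * 449^1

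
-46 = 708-754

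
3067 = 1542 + 1525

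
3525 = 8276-4751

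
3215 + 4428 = 7643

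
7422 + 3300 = 10722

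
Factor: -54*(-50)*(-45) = -1*2^2*3^5*5^3 = -121500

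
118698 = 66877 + 51821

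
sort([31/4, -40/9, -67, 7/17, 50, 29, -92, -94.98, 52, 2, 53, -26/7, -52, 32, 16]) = [-94.98, -92, -67, -52, -40/9, -26/7, 7/17, 2, 31/4, 16, 29, 32, 50, 52, 53]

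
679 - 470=209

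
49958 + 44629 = 94587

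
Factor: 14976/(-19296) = -1*2^2*13^1*67^(-1) = -52/67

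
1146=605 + 541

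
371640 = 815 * 456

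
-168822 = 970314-1139136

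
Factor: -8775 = -1*3^3*5^2*13^1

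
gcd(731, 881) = 1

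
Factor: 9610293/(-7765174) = -1 * 2^(-1) * 3^1 * 7^1 * 11^1 * 41603^1 * 3882587^(-1)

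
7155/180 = 39 + 3/4 = 39.75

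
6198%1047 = 963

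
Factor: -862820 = -1*2^2*5^1*7^1*6163^1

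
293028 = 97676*3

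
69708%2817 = 2100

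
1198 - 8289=-7091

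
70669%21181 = 7126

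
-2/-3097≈0.000646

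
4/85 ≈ 0.0471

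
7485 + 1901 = 9386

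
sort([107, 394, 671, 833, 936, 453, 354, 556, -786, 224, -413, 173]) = [-786, -413, 107, 173, 224, 354, 394, 453, 556, 671, 833, 936]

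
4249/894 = 4 + 673/894 ≈ 4.75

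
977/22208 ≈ 0.0440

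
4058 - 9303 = -5245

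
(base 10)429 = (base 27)fo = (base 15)1d9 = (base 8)655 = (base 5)3204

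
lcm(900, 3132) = 78300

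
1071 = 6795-5724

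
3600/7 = 514 + 2/7 ≈ 514.29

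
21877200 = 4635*4720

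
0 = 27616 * 0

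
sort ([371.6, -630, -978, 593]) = [-978, -630, 371.6, 593]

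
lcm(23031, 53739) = 161217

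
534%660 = 534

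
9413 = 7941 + 1472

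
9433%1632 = 1273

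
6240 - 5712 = 528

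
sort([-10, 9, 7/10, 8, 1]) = [-10, 7/10, 1, 8, 9]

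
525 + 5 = 530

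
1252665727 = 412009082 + 840656645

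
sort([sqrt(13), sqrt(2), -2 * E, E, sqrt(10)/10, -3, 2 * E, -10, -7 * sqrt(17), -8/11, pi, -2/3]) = [-7 * sqrt(17), -10, -2 * E, -3, -8/11, -2/3, sqrt(10)/10, sqrt(2), E, pi, sqrt(13), 2 * E]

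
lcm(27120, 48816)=244080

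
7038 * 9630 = 67775940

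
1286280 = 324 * 3970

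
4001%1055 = 836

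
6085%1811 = 652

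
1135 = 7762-6627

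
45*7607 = 342315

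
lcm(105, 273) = 1365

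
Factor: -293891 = -1 * 13^2 * 37^1 * 47^1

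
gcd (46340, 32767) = 7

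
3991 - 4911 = -920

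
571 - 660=-89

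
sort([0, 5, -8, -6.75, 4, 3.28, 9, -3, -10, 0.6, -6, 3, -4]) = [-10, -8, -6.75, -6, -4, -3, 0, 0.6, 3, 3.28, 4, 5, 9]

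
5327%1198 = 535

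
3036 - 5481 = -2445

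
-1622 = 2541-4163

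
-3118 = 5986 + -9104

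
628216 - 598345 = 29871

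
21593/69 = 312 + 65/69 ≈ 312.94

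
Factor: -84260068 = -1*2^2*433^1*48649^1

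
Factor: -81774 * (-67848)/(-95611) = -1 * 2^4 * 3^3 * 7^1 * 11^2 * 23^(-1) * 59^1 * 257^1 * 4157^(-1) = -5548202352/95611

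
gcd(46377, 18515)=1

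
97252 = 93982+3270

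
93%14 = 9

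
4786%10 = 6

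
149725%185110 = 149725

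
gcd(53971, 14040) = 1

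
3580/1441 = 2+698/1441 ≈ 2.48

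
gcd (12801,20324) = 1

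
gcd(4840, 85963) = 1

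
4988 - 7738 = -2750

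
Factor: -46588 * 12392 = -1 * 2^5 * 19^1 * 613^1 * 1549^1 = -577318496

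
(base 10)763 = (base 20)1i3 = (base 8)1373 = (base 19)223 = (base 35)ls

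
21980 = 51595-29615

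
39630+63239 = 102869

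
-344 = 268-612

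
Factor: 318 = 2^1 * 3^1 * 53^1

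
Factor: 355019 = 7^1*41^1*1237^1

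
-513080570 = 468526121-981606691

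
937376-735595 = 201781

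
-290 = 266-556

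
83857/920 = 91 + 137/920 ≈ 91.15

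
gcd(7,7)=7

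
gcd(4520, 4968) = 8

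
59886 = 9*6654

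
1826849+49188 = 1876037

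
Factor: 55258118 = 2^1 * 19^1 * 53^1 * 27437^1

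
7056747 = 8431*837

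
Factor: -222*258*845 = -1*2^2*3^2*5^1*13^2*37^1*43^1 = -48398220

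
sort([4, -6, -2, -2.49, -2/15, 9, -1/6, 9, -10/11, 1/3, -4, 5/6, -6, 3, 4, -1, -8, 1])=[-8, -6, -6, -4, -2.49, -2, -1, -10/11, -1/6, -2/15, 1/3, 5/6, 1, 3, 4, 4, 9, 9]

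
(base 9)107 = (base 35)2i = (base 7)154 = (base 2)1011000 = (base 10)88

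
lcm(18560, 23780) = 760960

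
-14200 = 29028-43228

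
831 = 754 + 77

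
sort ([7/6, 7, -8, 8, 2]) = [-8, 7/6, 2, 7, 8]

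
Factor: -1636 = -1*2^2*409^1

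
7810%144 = 34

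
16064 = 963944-947880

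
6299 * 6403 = 40332497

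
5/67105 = 1/13421 ≈ 0.0000745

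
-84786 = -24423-60363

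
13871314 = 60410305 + -46538991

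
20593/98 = 210+13/98 ≈ 210.13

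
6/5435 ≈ 0.00110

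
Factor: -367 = -1*367^1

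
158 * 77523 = 12248634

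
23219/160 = 145 + 19/160≈145.12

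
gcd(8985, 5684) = 1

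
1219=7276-6057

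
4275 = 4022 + 253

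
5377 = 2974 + 2403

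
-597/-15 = 199/5 = 39.80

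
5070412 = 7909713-2839301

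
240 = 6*40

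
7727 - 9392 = -1665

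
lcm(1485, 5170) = 139590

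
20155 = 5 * 4031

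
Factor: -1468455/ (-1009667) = 3^1*5^1*59^ (-1)*109^ (-1)*157^ (-1)*223^1*439^1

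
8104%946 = 536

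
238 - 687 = -449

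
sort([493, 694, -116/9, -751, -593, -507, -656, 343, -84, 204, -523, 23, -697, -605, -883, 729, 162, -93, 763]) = [-883, -751, -697, -656, -605, -593, -523, -507, -93, -84, -116/9, 23, 162, 204, 343, 493, 694, 729, 763]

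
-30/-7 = 4 + 2/7 ≈ 4.29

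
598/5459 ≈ 0.110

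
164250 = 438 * 375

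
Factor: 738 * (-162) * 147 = -1 * 2^2 * 3^7 * 7^2 * 41^1 = -17574732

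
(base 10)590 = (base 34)hc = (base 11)497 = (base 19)1c1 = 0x24e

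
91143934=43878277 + 47265657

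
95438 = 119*802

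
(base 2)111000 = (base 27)22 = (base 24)28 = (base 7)110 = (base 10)56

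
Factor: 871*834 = 2^1*3^1*13^1*67^1*139^1 = 726414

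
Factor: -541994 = -1*2^1*17^1*19^1*839^1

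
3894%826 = 590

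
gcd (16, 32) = 16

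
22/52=11/26 ≈ 0.423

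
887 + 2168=3055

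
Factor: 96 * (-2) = -1 * 2^6 * 3^1 = -192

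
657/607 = 1 + 50/607 ≈ 1.08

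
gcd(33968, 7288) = 8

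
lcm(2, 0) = 0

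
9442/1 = 9442 = 9442.00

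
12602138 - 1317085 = 11285053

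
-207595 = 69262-276857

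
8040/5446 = 1 + 1297/2723 ≈ 1.48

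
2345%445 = 120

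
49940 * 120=5992800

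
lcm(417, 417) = 417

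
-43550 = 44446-87996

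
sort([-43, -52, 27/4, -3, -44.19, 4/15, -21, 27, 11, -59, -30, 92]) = [-59, -52, -44.19, -43, -30, -21, -3, 4/15, 27/4, 11, 27, 92]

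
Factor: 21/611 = 3^1 * 7^1 * 13^(-1) * 47^(-1)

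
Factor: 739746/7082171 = 2^1 * 3^3 * 7^1 * 19^1 * 103^1 * 1009^(-1) * 7019^(-1)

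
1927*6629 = 12774083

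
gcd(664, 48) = 8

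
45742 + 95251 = 140993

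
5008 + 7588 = 12596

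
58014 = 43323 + 14691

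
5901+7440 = 13341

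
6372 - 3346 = 3026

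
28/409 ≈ 0.0685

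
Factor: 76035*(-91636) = -1*2^2*3^1*5^1*31^1*37^1*137^1*739^1 = -6967543260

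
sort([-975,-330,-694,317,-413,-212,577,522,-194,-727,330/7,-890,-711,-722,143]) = [-975,-890,-727,-722,-711,-694,-413,-330,-212,-194,330/7,143,317,522,577]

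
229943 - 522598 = -292655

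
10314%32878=10314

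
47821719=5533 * 8643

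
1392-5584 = -4192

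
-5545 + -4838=-10383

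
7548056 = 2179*3464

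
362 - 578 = -216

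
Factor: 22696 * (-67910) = -1 * 2^4 * 5^1 * 2837^1 * 6791^1 = -1541285360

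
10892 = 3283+7609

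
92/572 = 23/143 ≈ 0.161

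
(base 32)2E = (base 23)39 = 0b1001110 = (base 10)78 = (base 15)53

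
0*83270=0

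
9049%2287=2188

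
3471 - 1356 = 2115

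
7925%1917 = 257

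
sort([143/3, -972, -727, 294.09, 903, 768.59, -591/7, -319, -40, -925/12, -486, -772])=[-972, -772, -727, -486, -319, -591/7, -925/12, -40, 143/3, 294.09, 768.59, 903]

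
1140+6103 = 7243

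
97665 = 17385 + 80280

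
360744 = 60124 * 6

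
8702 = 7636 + 1066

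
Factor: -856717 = -1 * 856717^1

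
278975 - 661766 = -382791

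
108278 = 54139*2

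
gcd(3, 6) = 3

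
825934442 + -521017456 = 304916986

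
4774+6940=11714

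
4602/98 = 2301/49 ≈ 46.96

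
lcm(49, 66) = 3234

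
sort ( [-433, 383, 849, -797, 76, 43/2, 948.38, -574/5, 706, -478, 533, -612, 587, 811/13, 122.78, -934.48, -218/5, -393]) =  [-934.48, -797, -612, -478, -433, -393, -574/5, -218/5, 43/2, 811/13, 76, 122.78, 383, 533, 587, 706, 849, 948.38]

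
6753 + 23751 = 30504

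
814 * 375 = 305250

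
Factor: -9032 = -1*2^3*1129^1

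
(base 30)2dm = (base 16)8a4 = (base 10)2212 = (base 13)1012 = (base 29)2i8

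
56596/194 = 291+71/97 ≈ 291.73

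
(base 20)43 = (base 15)58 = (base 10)83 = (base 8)123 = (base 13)65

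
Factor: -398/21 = -1*2^1*3^(-1)*7^(-1)*199^1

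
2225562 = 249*8938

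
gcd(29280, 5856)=5856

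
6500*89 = 578500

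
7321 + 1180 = 8501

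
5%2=1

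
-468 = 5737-6205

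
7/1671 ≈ 0.00419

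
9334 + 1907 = 11241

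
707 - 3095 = -2388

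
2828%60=8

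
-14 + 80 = 66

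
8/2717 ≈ 0.00294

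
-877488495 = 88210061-965698556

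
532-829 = -297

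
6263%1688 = 1199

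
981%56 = 29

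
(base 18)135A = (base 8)15370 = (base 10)6904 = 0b1101011111000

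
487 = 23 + 464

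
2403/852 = 801/284 ≈ 2.82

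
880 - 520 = 360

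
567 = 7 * 81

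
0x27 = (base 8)47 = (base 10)39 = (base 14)2b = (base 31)18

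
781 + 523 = 1304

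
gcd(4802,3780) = 14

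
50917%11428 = 5205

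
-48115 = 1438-49553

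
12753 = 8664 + 4089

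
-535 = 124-659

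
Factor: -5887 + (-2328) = -1 * 5^1 * 31^1 * 53^1 = -8215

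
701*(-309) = -216609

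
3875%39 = 14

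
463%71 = 37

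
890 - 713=177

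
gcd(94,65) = 1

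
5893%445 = 108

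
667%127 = 32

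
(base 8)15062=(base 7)25360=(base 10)6706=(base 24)bfa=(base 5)203311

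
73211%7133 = 1881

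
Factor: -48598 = -1 * 2^1 * 11^1 * 47^2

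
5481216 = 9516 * 576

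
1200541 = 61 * 19681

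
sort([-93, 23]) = [-93, 23]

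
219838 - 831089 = -611251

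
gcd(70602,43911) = 861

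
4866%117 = 69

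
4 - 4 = 0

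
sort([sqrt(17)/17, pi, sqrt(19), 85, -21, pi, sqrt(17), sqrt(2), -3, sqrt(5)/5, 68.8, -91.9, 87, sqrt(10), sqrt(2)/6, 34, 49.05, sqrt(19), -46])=[-91.9, -46, -21, -3, sqrt(2)/6, sqrt(17)/17, sqrt(5)/5, sqrt(2), pi, pi, sqrt(10), sqrt(17), sqrt(19), sqrt(19), 34, 49.05, 68.8, 85, 87]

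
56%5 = 1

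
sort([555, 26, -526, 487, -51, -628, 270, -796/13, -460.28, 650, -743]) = [-743, -628, -526, -460.28, -796/13, -51, 26, 270, 487, 555, 650]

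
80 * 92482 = 7398560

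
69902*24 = 1677648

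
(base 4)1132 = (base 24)3m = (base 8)136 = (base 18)54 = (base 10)94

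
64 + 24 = 88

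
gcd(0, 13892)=13892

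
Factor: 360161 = 47^1*79^1*97^1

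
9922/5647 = 1+4275/5647 ≈ 1.76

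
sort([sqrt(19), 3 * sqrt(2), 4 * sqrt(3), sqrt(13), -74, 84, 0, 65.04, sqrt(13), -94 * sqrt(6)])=[-94 * sqrt(6), -74, 0, sqrt(13), sqrt(13), 3 * sqrt(2), sqrt(19), 4 * sqrt(3), 65.04, 84]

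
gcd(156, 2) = 2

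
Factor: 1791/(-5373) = -1*3^(-1) = -1/3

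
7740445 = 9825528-2085083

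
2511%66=3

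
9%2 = 1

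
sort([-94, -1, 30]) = [-94, -1, 30]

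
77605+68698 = 146303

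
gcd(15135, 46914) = 3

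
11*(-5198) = -57178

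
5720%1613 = 881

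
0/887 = 0 = 0.00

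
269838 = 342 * 789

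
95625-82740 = 12885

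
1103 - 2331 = -1228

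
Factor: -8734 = -1 * 2^1 * 11^1 * 397^1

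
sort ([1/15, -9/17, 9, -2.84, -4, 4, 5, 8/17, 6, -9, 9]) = [-9, -4, -2.84, -9/17, 1/15, 8/17, 4, 5, 6, 9, 9]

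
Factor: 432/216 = 2^1 = 2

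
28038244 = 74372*377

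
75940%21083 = 12691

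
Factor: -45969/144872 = -1*2^(-3)*3^1*11^1*13^(-1) = -33/104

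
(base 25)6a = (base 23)6m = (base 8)240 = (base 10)160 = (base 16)a0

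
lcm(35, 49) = 245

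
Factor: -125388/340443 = -1 * 2^2 * 43^1 * 467^(-1) = -172/467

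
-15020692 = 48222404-63243096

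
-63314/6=-31657/3 ≈ -10552.33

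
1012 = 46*22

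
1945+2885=4830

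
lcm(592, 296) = 592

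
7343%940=763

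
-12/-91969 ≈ 0.000130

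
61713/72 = 857 + 1/8≈857.13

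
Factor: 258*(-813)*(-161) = 2^1*3^2*7^1*23^1*43^1*271^1 = 33770394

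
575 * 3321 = 1909575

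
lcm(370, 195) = 14430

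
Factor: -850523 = -1*61^1*73^1*191^1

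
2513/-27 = -93 - 2/27 ≈ -93.07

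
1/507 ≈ 0.00197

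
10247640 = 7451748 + 2795892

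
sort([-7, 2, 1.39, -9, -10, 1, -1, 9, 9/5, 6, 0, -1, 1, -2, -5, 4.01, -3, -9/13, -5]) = [-10, -9, -7, -5, -5, -3, -2, -1, -1, -9/13, 0, 1, 1, 1.39, 9/5, 2, 4.01, 6, 9]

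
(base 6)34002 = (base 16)1292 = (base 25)7f4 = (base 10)4754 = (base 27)6e2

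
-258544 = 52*(-4972)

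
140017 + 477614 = 617631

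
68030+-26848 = 41182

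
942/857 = 1 + 85/857 ≈ 1.10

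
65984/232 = 8248/29 ≈ 284.41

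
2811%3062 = 2811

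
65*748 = 48620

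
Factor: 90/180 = 2^(-1) = 1/2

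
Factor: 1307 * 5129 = 23^1 * 223^1 * 1307^1 = 6703603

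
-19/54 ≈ -0.352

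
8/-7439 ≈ -0.00108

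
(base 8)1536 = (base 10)862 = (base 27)14p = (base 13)514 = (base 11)714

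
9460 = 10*946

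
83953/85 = 987 + 58/85 ≈ 987.68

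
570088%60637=24355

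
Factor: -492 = -1 * 2^2 * 3^1 * 41^1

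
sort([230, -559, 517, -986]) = [-986, -559, 230, 517]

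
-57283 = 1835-59118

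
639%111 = 84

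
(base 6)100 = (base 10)36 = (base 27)19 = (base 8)44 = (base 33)13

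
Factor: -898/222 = -1*3^(-1)*37^(-1)*449^1 = -449/111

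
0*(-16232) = 0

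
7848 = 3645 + 4203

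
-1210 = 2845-4055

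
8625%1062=129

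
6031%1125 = 406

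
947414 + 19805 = 967219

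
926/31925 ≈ 0.0290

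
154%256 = 154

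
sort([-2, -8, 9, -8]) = [-8, -8, -2, 9]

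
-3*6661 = -19983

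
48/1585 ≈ 0.0303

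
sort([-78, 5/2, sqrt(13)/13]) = [-78, sqrt(13)/13, 5/2]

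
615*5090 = 3130350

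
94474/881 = 107+207/881≈107.23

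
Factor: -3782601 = -1 * 3^2 * 157^1 * 2677^1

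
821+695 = 1516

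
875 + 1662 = 2537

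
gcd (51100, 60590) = 730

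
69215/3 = 23071 + 2/3 ≈ 23071.67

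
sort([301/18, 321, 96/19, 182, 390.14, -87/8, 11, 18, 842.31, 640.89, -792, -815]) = [-815, -792, -87/8, 96/19, 11, 301/18, 18, 182, 321, 390.14, 640.89, 842.31]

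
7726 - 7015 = 711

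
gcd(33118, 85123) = 1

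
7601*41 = 311641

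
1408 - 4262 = -2854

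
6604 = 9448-2844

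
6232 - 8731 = -2499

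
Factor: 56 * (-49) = -1 * 2^3 * 7^3 = -2744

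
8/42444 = 2/10611 ≈ 0.000188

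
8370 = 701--7669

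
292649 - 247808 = 44841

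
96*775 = 74400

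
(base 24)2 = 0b10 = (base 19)2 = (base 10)2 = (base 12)2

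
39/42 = 13/14 ≈ 0.929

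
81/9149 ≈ 0.00885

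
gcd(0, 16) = 16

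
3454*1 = 3454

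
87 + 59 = 146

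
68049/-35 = -1944-9/35 ≈ -1944.26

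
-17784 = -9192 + -8592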